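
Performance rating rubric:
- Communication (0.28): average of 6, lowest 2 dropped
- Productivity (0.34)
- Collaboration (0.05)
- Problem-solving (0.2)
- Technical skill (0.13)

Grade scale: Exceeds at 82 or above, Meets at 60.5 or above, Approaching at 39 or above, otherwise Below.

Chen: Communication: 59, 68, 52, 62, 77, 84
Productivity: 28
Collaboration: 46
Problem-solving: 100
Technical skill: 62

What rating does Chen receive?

Communication: drop 52, 59 → average of remaining 4 = 291/4 = 72.75
Weighted total:
  Communication 72.75 × 0.28 = 20.37
  Productivity 28 × 0.34 = 9.52
  Collaboration 46 × 0.05 = 2.3
  Problem-solving 100 × 0.2 = 20
  Technical skill 62 × 0.13 = 8.06
Sum = 60.25
60.25 is ≥ 39 and < 60.5 → Approaching

Approaching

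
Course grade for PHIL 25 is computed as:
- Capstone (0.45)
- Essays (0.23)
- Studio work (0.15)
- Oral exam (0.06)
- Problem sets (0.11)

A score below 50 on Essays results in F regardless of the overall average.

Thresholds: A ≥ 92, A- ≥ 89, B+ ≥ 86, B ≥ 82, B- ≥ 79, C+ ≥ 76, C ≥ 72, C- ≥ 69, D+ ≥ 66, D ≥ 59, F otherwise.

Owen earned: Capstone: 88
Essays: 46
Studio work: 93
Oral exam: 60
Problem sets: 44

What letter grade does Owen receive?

Essays score 46 < 50: minimum not met.
Weighted total:
  Capstone 88 × 0.45 = 39.6
  Essays 46 × 0.23 = 10.58
  Studio work 93 × 0.15 = 13.95
  Oral exam 60 × 0.06 = 3.6
  Problem sets 44 × 0.11 = 4.84
Sum = 72.57
Because the Essays minimum was not met, the result is F.

F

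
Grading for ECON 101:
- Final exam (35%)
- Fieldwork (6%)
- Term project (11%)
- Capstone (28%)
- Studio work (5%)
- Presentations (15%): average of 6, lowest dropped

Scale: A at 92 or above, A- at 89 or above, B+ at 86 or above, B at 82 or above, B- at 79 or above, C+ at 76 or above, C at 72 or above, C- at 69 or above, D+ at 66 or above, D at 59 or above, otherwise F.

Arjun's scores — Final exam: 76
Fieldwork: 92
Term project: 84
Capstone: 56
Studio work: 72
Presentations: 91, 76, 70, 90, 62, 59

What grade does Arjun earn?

C

Presentations: drop 59 → average of remaining 5 = 389/5 = 77.8
Weighted total:
  Final exam 76 × 0.35 = 26.6
  Fieldwork 92 × 0.06 = 5.52
  Term project 84 × 0.11 = 9.24
  Capstone 56 × 0.28 = 15.68
  Studio work 72 × 0.05 = 3.6
  Presentations 77.8 × 0.15 = 11.67
Sum = 72.31
72.31 is ≥ 72 and < 76 → C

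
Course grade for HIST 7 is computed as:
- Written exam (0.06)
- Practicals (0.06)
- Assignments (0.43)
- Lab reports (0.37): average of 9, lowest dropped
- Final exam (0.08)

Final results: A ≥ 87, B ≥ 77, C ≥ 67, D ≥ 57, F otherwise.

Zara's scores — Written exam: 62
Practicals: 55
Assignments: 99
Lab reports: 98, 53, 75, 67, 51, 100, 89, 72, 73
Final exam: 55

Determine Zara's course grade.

B

Lab reports: drop 51 → average of remaining 8 = 627/8 = 78.375
Weighted total:
  Written exam 62 × 0.06 = 3.72
  Practicals 55 × 0.06 = 3.3
  Assignments 99 × 0.43 = 42.57
  Lab reports 78.375 × 0.37 = 28.99875
  Final exam 55 × 0.08 = 4.4
Sum = 82.98875
82.98875 is ≥ 77 and < 87 → B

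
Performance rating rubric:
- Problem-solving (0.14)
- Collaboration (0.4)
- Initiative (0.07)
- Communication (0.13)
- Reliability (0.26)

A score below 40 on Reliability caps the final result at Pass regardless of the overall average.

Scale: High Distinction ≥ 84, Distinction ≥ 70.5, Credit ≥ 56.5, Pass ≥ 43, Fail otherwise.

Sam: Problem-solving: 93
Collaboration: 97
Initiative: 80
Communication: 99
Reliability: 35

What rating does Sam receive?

Reliability score 35 < 40: minimum not met.
Weighted total:
  Problem-solving 93 × 0.14 = 13.02
  Collaboration 97 × 0.4 = 38.8
  Initiative 80 × 0.07 = 5.6
  Communication 99 × 0.13 = 12.87
  Reliability 35 × 0.26 = 9.1
Sum = 79.39
79.39 would be Distinction; cap at Pass applies → Pass.

Pass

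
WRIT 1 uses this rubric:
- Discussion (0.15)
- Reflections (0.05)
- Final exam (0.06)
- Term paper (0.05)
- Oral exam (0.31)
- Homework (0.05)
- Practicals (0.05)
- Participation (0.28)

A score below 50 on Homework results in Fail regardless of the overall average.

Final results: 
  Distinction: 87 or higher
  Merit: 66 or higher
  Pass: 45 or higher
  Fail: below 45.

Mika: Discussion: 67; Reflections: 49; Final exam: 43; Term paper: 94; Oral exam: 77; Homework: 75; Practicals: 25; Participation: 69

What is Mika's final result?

Merit

Homework score 75 ≥ 50: minimum met.
Weighted total:
  Discussion 67 × 0.15 = 10.05
  Reflections 49 × 0.05 = 2.45
  Final exam 43 × 0.06 = 2.58
  Term paper 94 × 0.05 = 4.7
  Oral exam 77 × 0.31 = 23.87
  Homework 75 × 0.05 = 3.75
  Practicals 25 × 0.05 = 1.25
  Participation 69 × 0.28 = 19.32
Sum = 67.97
67.97 is ≥ 66 and < 87 → Merit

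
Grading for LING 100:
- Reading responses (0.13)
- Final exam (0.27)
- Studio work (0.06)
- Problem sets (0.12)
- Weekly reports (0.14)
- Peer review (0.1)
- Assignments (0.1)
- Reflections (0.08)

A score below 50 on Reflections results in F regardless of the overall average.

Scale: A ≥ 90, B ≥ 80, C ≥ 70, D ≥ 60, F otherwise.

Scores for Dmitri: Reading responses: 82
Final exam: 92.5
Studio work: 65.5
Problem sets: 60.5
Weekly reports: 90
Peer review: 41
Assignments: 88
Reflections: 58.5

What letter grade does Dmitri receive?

Reflections score 58.5 ≥ 50: minimum met.
Weighted total:
  Reading responses 82 × 0.13 = 10.66
  Final exam 92.5 × 0.27 = 24.975
  Studio work 65.5 × 0.06 = 3.93
  Problem sets 60.5 × 0.12 = 7.26
  Weekly reports 90 × 0.14 = 12.6
  Peer review 41 × 0.1 = 4.1
  Assignments 88 × 0.1 = 8.8
  Reflections 58.5 × 0.08 = 4.68
Sum = 77.005
77.005 is ≥ 70 and < 80 → C

C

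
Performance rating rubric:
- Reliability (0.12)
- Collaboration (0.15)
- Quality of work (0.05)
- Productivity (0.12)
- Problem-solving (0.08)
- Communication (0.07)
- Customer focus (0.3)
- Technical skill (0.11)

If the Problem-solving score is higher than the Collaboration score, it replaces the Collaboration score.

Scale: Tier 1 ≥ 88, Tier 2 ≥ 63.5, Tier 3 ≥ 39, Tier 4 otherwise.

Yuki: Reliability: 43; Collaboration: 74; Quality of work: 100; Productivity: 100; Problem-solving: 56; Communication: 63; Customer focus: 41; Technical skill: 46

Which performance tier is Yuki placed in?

Problem-solving (56) ≤ Collaboration (74), so Collaboration stays at 74.
Weighted total:
  Reliability 43 × 0.12 = 5.16
  Collaboration 74 × 0.15 = 11.1
  Quality of work 100 × 0.05 = 5
  Productivity 100 × 0.12 = 12
  Problem-solving 56 × 0.08 = 4.48
  Communication 63 × 0.07 = 4.41
  Customer focus 41 × 0.3 = 12.3
  Technical skill 46 × 0.11 = 5.06
Sum = 59.51
59.51 is ≥ 39 and < 63.5 → Tier 3

Tier 3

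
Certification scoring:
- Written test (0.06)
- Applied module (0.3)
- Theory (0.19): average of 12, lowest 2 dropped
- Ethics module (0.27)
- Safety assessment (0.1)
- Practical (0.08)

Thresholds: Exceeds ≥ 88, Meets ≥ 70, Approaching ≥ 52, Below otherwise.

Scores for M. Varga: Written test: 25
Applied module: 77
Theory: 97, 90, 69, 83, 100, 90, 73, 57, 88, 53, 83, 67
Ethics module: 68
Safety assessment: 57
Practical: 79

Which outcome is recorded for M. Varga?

Theory: drop 53, 57 → average of remaining 10 = 840/10 = 84
Weighted total:
  Written test 25 × 0.06 = 1.5
  Applied module 77 × 0.3 = 23.1
  Theory 84 × 0.19 = 15.96
  Ethics module 68 × 0.27 = 18.36
  Safety assessment 57 × 0.1 = 5.7
  Practical 79 × 0.08 = 6.32
Sum = 70.94
70.94 is ≥ 70 and < 88 → Meets

Meets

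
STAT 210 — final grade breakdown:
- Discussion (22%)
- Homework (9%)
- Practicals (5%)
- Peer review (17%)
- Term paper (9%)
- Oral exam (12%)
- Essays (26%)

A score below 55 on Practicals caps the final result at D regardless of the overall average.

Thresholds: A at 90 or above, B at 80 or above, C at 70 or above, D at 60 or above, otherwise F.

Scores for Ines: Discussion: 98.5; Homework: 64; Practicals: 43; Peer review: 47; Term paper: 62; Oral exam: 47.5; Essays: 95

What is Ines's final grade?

D

Practicals score 43 < 55: minimum not met.
Weighted total:
  Discussion 98.5 × 0.22 = 21.67
  Homework 64 × 0.09 = 5.76
  Practicals 43 × 0.05 = 2.15
  Peer review 47 × 0.17 = 7.99
  Term paper 62 × 0.09 = 5.58
  Oral exam 47.5 × 0.12 = 5.7
  Essays 95 × 0.26 = 24.7
Sum = 73.55
73.55 would be C; cap at D applies → D.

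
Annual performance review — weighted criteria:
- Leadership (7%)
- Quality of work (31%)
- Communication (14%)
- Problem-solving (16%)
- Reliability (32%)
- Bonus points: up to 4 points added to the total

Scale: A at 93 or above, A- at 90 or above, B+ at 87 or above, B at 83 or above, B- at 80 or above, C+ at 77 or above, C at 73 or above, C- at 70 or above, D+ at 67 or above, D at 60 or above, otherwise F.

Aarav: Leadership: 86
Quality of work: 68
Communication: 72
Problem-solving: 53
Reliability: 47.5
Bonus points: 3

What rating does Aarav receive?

Weighted total:
  Leadership 86 × 0.07 = 6.02
  Quality of work 68 × 0.31 = 21.08
  Communication 72 × 0.14 = 10.08
  Problem-solving 53 × 0.16 = 8.48
  Reliability 47.5 × 0.32 = 15.2
Sum = 60.86
Bonus points: 60.86 + 3 = 63.86
63.86 is ≥ 60 and < 67 → D

D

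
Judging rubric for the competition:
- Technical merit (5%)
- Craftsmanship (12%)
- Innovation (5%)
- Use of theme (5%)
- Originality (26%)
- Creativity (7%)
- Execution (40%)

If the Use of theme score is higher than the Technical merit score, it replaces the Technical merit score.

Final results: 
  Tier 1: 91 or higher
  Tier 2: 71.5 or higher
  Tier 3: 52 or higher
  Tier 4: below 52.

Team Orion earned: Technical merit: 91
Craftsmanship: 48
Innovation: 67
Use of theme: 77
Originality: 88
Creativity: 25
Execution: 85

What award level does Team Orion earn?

Tier 2

Use of theme (77) ≤ Technical merit (91), so Technical merit stays at 91.
Weighted total:
  Technical merit 91 × 0.05 = 4.55
  Craftsmanship 48 × 0.12 = 5.76
  Innovation 67 × 0.05 = 3.35
  Use of theme 77 × 0.05 = 3.85
  Originality 88 × 0.26 = 22.88
  Creativity 25 × 0.07 = 1.75
  Execution 85 × 0.4 = 34
Sum = 76.14
76.14 is ≥ 71.5 and < 91 → Tier 2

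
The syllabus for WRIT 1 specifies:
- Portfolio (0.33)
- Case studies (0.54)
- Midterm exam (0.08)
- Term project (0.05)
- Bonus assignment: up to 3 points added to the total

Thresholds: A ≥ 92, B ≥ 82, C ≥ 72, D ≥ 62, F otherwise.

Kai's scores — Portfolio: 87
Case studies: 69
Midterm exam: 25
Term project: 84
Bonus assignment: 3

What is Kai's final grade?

Weighted total:
  Portfolio 87 × 0.33 = 28.71
  Case studies 69 × 0.54 = 37.26
  Midterm exam 25 × 0.08 = 2
  Term project 84 × 0.05 = 4.2
Sum = 72.17
Bonus assignment: 72.17 + 3 = 75.17
75.17 is ≥ 72 and < 82 → C

C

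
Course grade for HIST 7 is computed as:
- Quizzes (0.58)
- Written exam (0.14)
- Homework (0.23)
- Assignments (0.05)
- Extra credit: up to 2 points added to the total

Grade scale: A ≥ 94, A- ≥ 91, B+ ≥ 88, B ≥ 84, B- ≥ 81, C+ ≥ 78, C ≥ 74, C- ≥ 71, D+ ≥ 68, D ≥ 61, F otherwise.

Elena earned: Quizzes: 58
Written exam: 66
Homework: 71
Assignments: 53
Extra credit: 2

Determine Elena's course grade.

Weighted total:
  Quizzes 58 × 0.58 = 33.64
  Written exam 66 × 0.14 = 9.24
  Homework 71 × 0.23 = 16.33
  Assignments 53 × 0.05 = 2.65
Sum = 61.86
Extra credit: 61.86 + 2 = 63.86
63.86 is ≥ 61 and < 68 → D

D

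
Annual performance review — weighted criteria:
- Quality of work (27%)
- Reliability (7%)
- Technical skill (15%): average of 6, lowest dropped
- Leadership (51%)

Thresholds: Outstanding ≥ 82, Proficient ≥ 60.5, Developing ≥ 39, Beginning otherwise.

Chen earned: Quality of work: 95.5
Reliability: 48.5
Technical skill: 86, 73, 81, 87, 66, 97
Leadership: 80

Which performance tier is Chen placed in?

Technical skill: drop 66 → average of remaining 5 = 424/5 = 84.8
Weighted total:
  Quality of work 95.5 × 0.27 = 25.785
  Reliability 48.5 × 0.07 = 3.395
  Technical skill 84.8 × 0.15 = 12.72
  Leadership 80 × 0.51 = 40.8
Sum = 82.7
82.7 ≥ 82 → Outstanding

Outstanding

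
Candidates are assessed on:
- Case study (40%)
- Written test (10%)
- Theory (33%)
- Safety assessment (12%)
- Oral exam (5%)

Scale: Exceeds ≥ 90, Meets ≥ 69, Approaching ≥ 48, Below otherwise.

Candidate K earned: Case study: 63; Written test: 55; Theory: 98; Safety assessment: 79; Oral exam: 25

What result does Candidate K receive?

Meets

Weighted total:
  Case study 63 × 0.4 = 25.2
  Written test 55 × 0.1 = 5.5
  Theory 98 × 0.33 = 32.34
  Safety assessment 79 × 0.12 = 9.48
  Oral exam 25 × 0.05 = 1.25
Sum = 73.77
73.77 is ≥ 69 and < 90 → Meets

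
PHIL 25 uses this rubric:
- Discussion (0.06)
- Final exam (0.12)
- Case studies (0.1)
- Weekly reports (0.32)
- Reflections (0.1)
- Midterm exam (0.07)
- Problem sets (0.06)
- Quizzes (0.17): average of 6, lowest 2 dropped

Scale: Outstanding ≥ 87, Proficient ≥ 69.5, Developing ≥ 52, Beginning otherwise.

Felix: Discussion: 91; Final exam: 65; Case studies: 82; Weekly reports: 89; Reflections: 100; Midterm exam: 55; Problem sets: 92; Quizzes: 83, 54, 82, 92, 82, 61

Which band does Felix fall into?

Proficient

Quizzes: drop 54, 61 → average of remaining 4 = 339/4 = 84.75
Weighted total:
  Discussion 91 × 0.06 = 5.46
  Final exam 65 × 0.12 = 7.8
  Case studies 82 × 0.1 = 8.2
  Weekly reports 89 × 0.32 = 28.48
  Reflections 100 × 0.1 = 10
  Midterm exam 55 × 0.07 = 3.85
  Problem sets 92 × 0.06 = 5.52
  Quizzes 84.75 × 0.17 = 14.4075
Sum = 83.7175
83.7175 is ≥ 69.5 and < 87 → Proficient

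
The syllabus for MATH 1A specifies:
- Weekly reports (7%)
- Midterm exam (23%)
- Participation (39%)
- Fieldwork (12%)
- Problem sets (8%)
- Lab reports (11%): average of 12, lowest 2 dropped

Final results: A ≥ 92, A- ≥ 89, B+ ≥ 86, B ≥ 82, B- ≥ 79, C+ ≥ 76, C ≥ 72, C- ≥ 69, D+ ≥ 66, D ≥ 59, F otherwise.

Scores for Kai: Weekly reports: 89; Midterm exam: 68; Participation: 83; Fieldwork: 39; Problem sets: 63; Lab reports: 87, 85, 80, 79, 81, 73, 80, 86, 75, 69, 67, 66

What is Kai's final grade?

C

Lab reports: drop 66, 67 → average of remaining 10 = 795/10 = 79.5
Weighted total:
  Weekly reports 89 × 0.07 = 6.23
  Midterm exam 68 × 0.23 = 15.64
  Participation 83 × 0.39 = 32.37
  Fieldwork 39 × 0.12 = 4.68
  Problem sets 63 × 0.08 = 5.04
  Lab reports 79.5 × 0.11 = 8.745
Sum = 72.705
72.705 is ≥ 72 and < 76 → C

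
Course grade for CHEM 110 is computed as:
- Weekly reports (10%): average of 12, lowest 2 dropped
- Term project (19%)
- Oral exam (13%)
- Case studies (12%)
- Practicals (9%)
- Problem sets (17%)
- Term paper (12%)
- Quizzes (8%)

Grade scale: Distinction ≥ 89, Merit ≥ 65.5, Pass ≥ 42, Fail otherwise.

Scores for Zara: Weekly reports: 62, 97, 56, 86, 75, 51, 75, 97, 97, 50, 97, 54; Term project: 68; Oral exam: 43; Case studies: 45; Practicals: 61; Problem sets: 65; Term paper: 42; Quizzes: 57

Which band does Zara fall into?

Weekly reports: drop 50, 51 → average of remaining 10 = 796/10 = 79.6
Weighted total:
  Weekly reports 79.6 × 0.1 = 7.96
  Term project 68 × 0.19 = 12.92
  Oral exam 43 × 0.13 = 5.59
  Case studies 45 × 0.12 = 5.4
  Practicals 61 × 0.09 = 5.49
  Problem sets 65 × 0.17 = 11.05
  Term paper 42 × 0.12 = 5.04
  Quizzes 57 × 0.08 = 4.56
Sum = 58.01
58.01 is ≥ 42 and < 65.5 → Pass

Pass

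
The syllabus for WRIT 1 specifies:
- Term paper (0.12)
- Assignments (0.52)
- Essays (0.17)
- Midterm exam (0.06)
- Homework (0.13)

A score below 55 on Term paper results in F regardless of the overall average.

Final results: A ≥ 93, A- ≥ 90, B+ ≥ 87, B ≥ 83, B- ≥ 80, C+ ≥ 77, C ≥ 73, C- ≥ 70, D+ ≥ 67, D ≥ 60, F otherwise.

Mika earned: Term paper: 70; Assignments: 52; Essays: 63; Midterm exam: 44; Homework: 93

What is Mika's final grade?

D

Term paper score 70 ≥ 55: minimum met.
Weighted total:
  Term paper 70 × 0.12 = 8.4
  Assignments 52 × 0.52 = 27.04
  Essays 63 × 0.17 = 10.71
  Midterm exam 44 × 0.06 = 2.64
  Homework 93 × 0.13 = 12.09
Sum = 60.88
60.88 is ≥ 60 and < 67 → D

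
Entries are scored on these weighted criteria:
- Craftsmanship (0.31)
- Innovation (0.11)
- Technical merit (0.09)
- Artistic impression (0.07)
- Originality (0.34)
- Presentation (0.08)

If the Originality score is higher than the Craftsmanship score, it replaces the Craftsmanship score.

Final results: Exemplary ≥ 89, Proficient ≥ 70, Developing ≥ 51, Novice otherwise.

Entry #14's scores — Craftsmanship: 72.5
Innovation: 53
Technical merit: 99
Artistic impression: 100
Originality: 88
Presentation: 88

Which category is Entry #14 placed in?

Originality (88) > Craftsmanship (72.5), so Craftsmanship counts as 88.
Weighted total:
  Craftsmanship 88 × 0.31 = 27.28
  Innovation 53 × 0.11 = 5.83
  Technical merit 99 × 0.09 = 8.91
  Artistic impression 100 × 0.07 = 7
  Originality 88 × 0.34 = 29.92
  Presentation 88 × 0.08 = 7.04
Sum = 85.98
85.98 is ≥ 70 and < 89 → Proficient

Proficient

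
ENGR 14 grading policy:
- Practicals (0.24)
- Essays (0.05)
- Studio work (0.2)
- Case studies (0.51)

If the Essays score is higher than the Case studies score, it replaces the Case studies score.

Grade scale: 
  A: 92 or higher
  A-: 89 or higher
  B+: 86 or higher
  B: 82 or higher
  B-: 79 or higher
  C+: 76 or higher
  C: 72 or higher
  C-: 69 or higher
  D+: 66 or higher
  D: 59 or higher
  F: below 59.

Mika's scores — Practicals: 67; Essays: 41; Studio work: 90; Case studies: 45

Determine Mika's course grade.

D

Essays (41) ≤ Case studies (45), so Case studies stays at 45.
Weighted total:
  Practicals 67 × 0.24 = 16.08
  Essays 41 × 0.05 = 2.05
  Studio work 90 × 0.2 = 18
  Case studies 45 × 0.51 = 22.95
Sum = 59.08
59.08 is ≥ 59 and < 66 → D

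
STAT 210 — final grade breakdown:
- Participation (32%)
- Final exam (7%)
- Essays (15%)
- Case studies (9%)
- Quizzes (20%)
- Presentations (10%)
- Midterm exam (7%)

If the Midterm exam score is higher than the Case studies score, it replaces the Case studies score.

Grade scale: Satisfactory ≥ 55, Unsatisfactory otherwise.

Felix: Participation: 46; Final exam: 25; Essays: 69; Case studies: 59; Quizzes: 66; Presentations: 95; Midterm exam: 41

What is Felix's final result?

Midterm exam (41) ≤ Case studies (59), so Case studies stays at 59.
Weighted total:
  Participation 46 × 0.32 = 14.72
  Final exam 25 × 0.07 = 1.75
  Essays 69 × 0.15 = 10.35
  Case studies 59 × 0.09 = 5.31
  Quizzes 66 × 0.2 = 13.2
  Presentations 95 × 0.1 = 9.5
  Midterm exam 41 × 0.07 = 2.87
Sum = 57.7
57.7 ≥ 55 → Satisfactory

Satisfactory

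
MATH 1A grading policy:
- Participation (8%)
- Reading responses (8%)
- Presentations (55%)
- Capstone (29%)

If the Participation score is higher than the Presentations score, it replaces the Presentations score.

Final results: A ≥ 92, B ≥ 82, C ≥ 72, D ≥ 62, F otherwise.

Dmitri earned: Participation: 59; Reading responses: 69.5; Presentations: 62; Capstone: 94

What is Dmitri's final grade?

Participation (59) ≤ Presentations (62), so Presentations stays at 62.
Weighted total:
  Participation 59 × 0.08 = 4.72
  Reading responses 69.5 × 0.08 = 5.56
  Presentations 62 × 0.55 = 34.1
  Capstone 94 × 0.29 = 27.26
Sum = 71.64
71.64 is ≥ 62 and < 72 → D

D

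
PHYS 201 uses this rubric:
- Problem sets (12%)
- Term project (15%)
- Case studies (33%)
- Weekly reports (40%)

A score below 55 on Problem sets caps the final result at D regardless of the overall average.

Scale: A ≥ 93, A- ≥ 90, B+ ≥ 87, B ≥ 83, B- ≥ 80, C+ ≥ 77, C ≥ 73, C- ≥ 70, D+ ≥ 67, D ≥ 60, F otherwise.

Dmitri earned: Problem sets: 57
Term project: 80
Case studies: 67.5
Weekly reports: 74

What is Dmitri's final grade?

Problem sets score 57 ≥ 55: minimum met.
Weighted total:
  Problem sets 57 × 0.12 = 6.84
  Term project 80 × 0.15 = 12
  Case studies 67.5 × 0.33 = 22.275
  Weekly reports 74 × 0.4 = 29.6
Sum = 70.715
70.715 is ≥ 70 and < 73 → C-

C-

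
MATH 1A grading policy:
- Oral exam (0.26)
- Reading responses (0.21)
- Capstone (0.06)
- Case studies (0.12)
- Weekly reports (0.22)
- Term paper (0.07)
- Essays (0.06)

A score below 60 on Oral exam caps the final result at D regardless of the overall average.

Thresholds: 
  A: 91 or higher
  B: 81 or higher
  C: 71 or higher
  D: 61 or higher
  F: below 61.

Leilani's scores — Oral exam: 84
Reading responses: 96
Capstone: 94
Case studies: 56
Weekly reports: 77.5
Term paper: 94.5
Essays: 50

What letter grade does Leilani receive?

Oral exam score 84 ≥ 60: minimum met.
Weighted total:
  Oral exam 84 × 0.26 = 21.84
  Reading responses 96 × 0.21 = 20.16
  Capstone 94 × 0.06 = 5.64
  Case studies 56 × 0.12 = 6.72
  Weekly reports 77.5 × 0.22 = 17.05
  Term paper 94.5 × 0.07 = 6.615
  Essays 50 × 0.06 = 3
Sum = 81.025
81.025 is ≥ 81 and < 91 → B

B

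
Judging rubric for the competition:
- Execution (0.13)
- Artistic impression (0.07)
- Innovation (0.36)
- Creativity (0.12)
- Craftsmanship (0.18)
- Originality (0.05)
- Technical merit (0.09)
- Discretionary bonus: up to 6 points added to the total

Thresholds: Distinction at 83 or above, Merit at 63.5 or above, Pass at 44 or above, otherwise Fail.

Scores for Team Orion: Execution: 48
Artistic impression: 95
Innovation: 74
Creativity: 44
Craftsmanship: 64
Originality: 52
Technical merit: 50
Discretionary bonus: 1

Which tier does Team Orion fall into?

Merit

Weighted total:
  Execution 48 × 0.13 = 6.24
  Artistic impression 95 × 0.07 = 6.65
  Innovation 74 × 0.36 = 26.64
  Creativity 44 × 0.12 = 5.28
  Craftsmanship 64 × 0.18 = 11.52
  Originality 52 × 0.05 = 2.6
  Technical merit 50 × 0.09 = 4.5
Sum = 63.43
Discretionary bonus: 63.43 + 1 = 64.43
64.43 is ≥ 63.5 and < 83 → Merit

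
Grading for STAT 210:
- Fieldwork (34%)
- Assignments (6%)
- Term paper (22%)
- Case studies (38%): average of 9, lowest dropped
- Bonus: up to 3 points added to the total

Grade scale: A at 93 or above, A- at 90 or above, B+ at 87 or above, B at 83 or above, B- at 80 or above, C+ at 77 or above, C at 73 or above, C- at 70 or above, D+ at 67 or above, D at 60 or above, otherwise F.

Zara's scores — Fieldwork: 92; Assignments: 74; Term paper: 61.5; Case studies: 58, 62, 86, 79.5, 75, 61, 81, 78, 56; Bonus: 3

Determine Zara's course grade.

Case studies: drop 56 → average of remaining 8 = 580.5/8 = 72.5625
Weighted total:
  Fieldwork 92 × 0.34 = 31.28
  Assignments 74 × 0.06 = 4.44
  Term paper 61.5 × 0.22 = 13.53
  Case studies 72.5625 × 0.38 = 27.57375
Sum = 76.82375
Bonus: 76.82375 + 3 = 79.82375
79.82375 is ≥ 77 and < 80 → C+

C+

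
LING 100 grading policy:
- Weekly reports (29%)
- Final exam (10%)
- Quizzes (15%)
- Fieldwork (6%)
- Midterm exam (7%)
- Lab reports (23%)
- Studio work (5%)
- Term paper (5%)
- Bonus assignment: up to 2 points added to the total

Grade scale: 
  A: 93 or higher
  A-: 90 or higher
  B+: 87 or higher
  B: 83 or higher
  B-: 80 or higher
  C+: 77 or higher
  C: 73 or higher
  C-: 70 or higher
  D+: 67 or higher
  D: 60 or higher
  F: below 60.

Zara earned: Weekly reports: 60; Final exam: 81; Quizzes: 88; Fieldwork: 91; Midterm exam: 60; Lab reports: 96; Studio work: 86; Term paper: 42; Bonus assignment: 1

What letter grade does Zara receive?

Weighted total:
  Weekly reports 60 × 0.29 = 17.4
  Final exam 81 × 0.1 = 8.1
  Quizzes 88 × 0.15 = 13.2
  Fieldwork 91 × 0.06 = 5.46
  Midterm exam 60 × 0.07 = 4.2
  Lab reports 96 × 0.23 = 22.08
  Studio work 86 × 0.05 = 4.3
  Term paper 42 × 0.05 = 2.1
Sum = 76.84
Bonus assignment: 76.84 + 1 = 77.84
77.84 is ≥ 77 and < 80 → C+

C+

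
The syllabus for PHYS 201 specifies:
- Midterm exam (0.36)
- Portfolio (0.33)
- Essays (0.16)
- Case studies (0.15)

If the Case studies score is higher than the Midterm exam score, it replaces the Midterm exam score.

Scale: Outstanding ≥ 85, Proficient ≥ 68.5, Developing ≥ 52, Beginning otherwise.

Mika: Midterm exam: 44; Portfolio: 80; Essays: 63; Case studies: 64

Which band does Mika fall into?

Case studies (64) > Midterm exam (44), so Midterm exam counts as 64.
Weighted total:
  Midterm exam 64 × 0.36 = 23.04
  Portfolio 80 × 0.33 = 26.4
  Essays 63 × 0.16 = 10.08
  Case studies 64 × 0.15 = 9.6
Sum = 69.12
69.12 is ≥ 68.5 and < 85 → Proficient

Proficient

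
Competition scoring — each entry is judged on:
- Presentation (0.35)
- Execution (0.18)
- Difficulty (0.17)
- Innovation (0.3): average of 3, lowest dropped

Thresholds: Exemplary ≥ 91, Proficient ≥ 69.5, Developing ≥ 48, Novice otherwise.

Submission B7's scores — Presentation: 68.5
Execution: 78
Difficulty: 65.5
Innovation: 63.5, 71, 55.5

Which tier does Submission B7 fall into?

Developing

Innovation: drop 55.5 → average of remaining 2 = 134.5/2 = 67.25
Weighted total:
  Presentation 68.5 × 0.35 = 23.975
  Execution 78 × 0.18 = 14.04
  Difficulty 65.5 × 0.17 = 11.135
  Innovation 67.25 × 0.3 = 20.175
Sum = 69.325
69.325 is ≥ 48 and < 69.5 → Developing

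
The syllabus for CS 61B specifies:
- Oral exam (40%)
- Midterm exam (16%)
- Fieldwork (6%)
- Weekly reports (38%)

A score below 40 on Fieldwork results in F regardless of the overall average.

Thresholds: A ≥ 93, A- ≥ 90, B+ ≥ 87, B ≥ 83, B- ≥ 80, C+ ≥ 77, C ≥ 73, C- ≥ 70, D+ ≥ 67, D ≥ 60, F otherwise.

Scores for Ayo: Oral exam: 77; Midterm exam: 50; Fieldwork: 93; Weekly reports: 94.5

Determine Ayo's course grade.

B-

Fieldwork score 93 ≥ 40: minimum met.
Weighted total:
  Oral exam 77 × 0.4 = 30.8
  Midterm exam 50 × 0.16 = 8
  Fieldwork 93 × 0.06 = 5.58
  Weekly reports 94.5 × 0.38 = 35.91
Sum = 80.29
80.29 is ≥ 80 and < 83 → B-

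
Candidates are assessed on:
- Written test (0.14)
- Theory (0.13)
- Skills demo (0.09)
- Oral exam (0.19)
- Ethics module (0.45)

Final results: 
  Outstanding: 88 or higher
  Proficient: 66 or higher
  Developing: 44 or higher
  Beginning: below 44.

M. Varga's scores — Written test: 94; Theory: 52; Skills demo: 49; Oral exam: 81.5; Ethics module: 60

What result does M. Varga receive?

Weighted total:
  Written test 94 × 0.14 = 13.16
  Theory 52 × 0.13 = 6.76
  Skills demo 49 × 0.09 = 4.41
  Oral exam 81.5 × 0.19 = 15.485
  Ethics module 60 × 0.45 = 27
Sum = 66.815
66.815 is ≥ 66 and < 88 → Proficient

Proficient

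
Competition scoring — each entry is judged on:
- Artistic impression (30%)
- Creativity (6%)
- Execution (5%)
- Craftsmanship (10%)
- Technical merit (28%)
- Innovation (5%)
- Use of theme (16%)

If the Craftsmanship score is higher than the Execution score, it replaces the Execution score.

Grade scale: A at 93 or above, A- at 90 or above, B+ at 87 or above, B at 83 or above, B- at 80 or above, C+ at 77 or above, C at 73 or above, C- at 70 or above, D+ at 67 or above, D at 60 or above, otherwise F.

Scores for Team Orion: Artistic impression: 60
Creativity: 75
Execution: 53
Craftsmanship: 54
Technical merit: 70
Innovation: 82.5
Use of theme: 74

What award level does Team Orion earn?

Craftsmanship (54) > Execution (53), so Execution counts as 54.
Weighted total:
  Artistic impression 60 × 0.3 = 18
  Creativity 75 × 0.06 = 4.5
  Execution 54 × 0.05 = 2.7
  Craftsmanship 54 × 0.1 = 5.4
  Technical merit 70 × 0.28 = 19.6
  Innovation 82.5 × 0.05 = 4.125
  Use of theme 74 × 0.16 = 11.84
Sum = 66.165
66.165 is ≥ 60 and < 67 → D

D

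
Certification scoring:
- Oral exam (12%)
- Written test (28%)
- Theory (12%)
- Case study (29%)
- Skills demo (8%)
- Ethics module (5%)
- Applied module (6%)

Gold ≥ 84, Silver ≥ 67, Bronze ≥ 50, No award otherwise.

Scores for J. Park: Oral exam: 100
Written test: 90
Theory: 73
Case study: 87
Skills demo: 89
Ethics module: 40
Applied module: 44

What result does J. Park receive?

Silver

Weighted total:
  Oral exam 100 × 0.12 = 12
  Written test 90 × 0.28 = 25.2
  Theory 73 × 0.12 = 8.76
  Case study 87 × 0.29 = 25.23
  Skills demo 89 × 0.08 = 7.12
  Ethics module 40 × 0.05 = 2
  Applied module 44 × 0.06 = 2.64
Sum = 82.95
82.95 is ≥ 67 and < 84 → Silver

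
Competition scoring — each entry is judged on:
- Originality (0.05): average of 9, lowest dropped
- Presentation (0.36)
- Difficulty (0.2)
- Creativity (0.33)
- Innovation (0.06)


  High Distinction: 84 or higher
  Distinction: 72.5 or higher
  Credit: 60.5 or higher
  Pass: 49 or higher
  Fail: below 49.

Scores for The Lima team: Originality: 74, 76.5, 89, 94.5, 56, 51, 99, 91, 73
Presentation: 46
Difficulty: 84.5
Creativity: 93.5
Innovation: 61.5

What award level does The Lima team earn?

Originality: drop 51 → average of remaining 8 = 653/8 = 81.625
Weighted total:
  Originality 81.625 × 0.05 = 4.08125
  Presentation 46 × 0.36 = 16.56
  Difficulty 84.5 × 0.2 = 16.9
  Creativity 93.5 × 0.33 = 30.855
  Innovation 61.5 × 0.06 = 3.69
Sum = 72.08625
72.08625 is ≥ 60.5 and < 72.5 → Credit

Credit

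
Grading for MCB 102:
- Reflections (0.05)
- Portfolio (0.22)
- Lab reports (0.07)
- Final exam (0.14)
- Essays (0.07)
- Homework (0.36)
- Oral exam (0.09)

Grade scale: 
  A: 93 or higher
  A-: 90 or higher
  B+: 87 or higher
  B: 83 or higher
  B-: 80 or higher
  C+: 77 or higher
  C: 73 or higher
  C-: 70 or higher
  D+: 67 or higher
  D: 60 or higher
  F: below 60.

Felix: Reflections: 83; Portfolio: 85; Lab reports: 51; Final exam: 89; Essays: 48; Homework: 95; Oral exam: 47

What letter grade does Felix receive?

Weighted total:
  Reflections 83 × 0.05 = 4.15
  Portfolio 85 × 0.22 = 18.7
  Lab reports 51 × 0.07 = 3.57
  Final exam 89 × 0.14 = 12.46
  Essays 48 × 0.07 = 3.36
  Homework 95 × 0.36 = 34.2
  Oral exam 47 × 0.09 = 4.23
Sum = 80.67
80.67 is ≥ 80 and < 83 → B-

B-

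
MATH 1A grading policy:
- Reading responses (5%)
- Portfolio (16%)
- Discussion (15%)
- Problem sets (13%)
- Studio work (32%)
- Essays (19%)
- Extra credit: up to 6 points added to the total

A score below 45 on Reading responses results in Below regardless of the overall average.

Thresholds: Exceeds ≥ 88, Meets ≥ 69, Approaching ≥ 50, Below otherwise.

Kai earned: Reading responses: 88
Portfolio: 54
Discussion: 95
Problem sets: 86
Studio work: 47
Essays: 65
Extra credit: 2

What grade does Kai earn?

Approaching

Reading responses score 88 ≥ 45: minimum met.
Weighted total:
  Reading responses 88 × 0.05 = 4.4
  Portfolio 54 × 0.16 = 8.64
  Discussion 95 × 0.15 = 14.25
  Problem sets 86 × 0.13 = 11.18
  Studio work 47 × 0.32 = 15.04
  Essays 65 × 0.19 = 12.35
Sum = 65.86
Extra credit: 65.86 + 2 = 67.86
67.86 is ≥ 50 and < 69 → Approaching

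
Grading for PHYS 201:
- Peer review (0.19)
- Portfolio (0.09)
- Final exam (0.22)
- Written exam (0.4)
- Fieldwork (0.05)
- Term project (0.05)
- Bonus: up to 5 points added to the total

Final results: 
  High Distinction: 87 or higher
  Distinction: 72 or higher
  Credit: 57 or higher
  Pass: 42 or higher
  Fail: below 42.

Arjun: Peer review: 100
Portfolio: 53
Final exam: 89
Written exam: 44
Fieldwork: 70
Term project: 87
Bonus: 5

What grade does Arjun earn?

Distinction

Weighted total:
  Peer review 100 × 0.19 = 19
  Portfolio 53 × 0.09 = 4.77
  Final exam 89 × 0.22 = 19.58
  Written exam 44 × 0.4 = 17.6
  Fieldwork 70 × 0.05 = 3.5
  Term project 87 × 0.05 = 4.35
Sum = 68.8
Bonus: 68.8 + 5 = 73.8
73.8 is ≥ 72 and < 87 → Distinction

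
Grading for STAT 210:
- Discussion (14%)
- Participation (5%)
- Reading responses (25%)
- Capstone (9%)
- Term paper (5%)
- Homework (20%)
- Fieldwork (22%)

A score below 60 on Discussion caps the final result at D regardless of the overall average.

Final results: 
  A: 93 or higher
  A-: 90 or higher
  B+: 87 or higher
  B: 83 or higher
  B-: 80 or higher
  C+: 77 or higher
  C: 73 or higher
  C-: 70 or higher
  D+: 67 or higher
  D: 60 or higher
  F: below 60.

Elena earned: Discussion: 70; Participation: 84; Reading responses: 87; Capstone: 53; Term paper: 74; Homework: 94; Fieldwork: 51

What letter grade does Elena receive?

C

Discussion score 70 ≥ 60: minimum met.
Weighted total:
  Discussion 70 × 0.14 = 9.8
  Participation 84 × 0.05 = 4.2
  Reading responses 87 × 0.25 = 21.75
  Capstone 53 × 0.09 = 4.77
  Term paper 74 × 0.05 = 3.7
  Homework 94 × 0.2 = 18.8
  Fieldwork 51 × 0.22 = 11.22
Sum = 74.24
74.24 is ≥ 73 and < 77 → C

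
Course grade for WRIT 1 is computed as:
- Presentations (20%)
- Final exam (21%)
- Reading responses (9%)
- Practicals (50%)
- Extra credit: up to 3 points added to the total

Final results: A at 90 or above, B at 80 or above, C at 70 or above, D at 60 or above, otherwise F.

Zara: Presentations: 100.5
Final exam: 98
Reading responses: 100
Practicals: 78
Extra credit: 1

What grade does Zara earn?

B

Weighted total:
  Presentations 100.5 × 0.2 = 20.1
  Final exam 98 × 0.21 = 20.58
  Reading responses 100 × 0.09 = 9
  Practicals 78 × 0.5 = 39
Sum = 88.68
Extra credit: 88.68 + 1 = 89.68
89.68 is ≥ 80 and < 90 → B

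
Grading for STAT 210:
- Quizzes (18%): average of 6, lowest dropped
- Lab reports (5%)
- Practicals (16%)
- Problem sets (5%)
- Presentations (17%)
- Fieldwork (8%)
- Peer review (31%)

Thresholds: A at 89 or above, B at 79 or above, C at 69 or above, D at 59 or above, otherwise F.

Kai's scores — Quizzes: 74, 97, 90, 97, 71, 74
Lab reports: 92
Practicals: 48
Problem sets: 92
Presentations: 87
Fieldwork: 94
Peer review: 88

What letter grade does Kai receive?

Quizzes: drop 71 → average of remaining 5 = 432/5 = 86.4
Weighted total:
  Quizzes 86.4 × 0.18 = 15.552
  Lab reports 92 × 0.05 = 4.6
  Practicals 48 × 0.16 = 7.68
  Problem sets 92 × 0.05 = 4.6
  Presentations 87 × 0.17 = 14.79
  Fieldwork 94 × 0.08 = 7.52
  Peer review 88 × 0.31 = 27.28
Sum = 82.022
82.022 is ≥ 79 and < 89 → B

B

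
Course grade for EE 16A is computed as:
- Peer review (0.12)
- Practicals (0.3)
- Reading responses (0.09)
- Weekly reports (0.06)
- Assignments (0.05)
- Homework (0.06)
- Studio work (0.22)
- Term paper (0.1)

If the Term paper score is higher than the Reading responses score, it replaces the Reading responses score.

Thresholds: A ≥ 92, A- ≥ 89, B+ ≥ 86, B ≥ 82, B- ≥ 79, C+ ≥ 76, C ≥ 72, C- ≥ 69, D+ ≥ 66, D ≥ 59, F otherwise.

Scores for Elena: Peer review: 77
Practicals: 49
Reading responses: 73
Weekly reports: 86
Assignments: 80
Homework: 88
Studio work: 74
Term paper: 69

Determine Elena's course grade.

Term paper (69) ≤ Reading responses (73), so Reading responses stays at 73.
Weighted total:
  Peer review 77 × 0.12 = 9.24
  Practicals 49 × 0.3 = 14.7
  Reading responses 73 × 0.09 = 6.57
  Weekly reports 86 × 0.06 = 5.16
  Assignments 80 × 0.05 = 4
  Homework 88 × 0.06 = 5.28
  Studio work 74 × 0.22 = 16.28
  Term paper 69 × 0.1 = 6.9
Sum = 68.13
68.13 is ≥ 66 and < 69 → D+

D+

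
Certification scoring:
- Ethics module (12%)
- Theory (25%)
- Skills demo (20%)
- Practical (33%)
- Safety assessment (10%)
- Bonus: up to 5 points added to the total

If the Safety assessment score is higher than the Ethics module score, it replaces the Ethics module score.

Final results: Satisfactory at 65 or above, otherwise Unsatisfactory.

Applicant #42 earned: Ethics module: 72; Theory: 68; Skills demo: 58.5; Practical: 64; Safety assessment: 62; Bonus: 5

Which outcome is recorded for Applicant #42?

Safety assessment (62) ≤ Ethics module (72), so Ethics module stays at 72.
Weighted total:
  Ethics module 72 × 0.12 = 8.64
  Theory 68 × 0.25 = 17
  Skills demo 58.5 × 0.2 = 11.7
  Practical 64 × 0.33 = 21.12
  Safety assessment 62 × 0.1 = 6.2
Sum = 64.66
Bonus: 64.66 + 5 = 69.66
69.66 ≥ 65 → Satisfactory

Satisfactory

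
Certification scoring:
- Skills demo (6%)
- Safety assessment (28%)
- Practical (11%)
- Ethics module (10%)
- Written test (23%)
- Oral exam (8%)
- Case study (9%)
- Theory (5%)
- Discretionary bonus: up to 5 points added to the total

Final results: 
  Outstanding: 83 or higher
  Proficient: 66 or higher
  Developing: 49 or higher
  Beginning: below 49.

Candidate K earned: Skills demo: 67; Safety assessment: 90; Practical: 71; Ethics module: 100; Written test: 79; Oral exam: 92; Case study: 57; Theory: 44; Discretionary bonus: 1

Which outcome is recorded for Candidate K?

Weighted total:
  Skills demo 67 × 0.06 = 4.02
  Safety assessment 90 × 0.28 = 25.2
  Practical 71 × 0.11 = 7.81
  Ethics module 100 × 0.1 = 10
  Written test 79 × 0.23 = 18.17
  Oral exam 92 × 0.08 = 7.36
  Case study 57 × 0.09 = 5.13
  Theory 44 × 0.05 = 2.2
Sum = 79.89
Discretionary bonus: 79.89 + 1 = 80.89
80.89 is ≥ 66 and < 83 → Proficient

Proficient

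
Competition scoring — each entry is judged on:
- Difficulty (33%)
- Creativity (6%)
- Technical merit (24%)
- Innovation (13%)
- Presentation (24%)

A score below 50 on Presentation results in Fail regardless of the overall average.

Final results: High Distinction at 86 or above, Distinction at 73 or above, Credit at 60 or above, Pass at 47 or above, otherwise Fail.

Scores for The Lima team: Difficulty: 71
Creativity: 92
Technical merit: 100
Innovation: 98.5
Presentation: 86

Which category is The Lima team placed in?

High Distinction

Presentation score 86 ≥ 50: minimum met.
Weighted total:
  Difficulty 71 × 0.33 = 23.43
  Creativity 92 × 0.06 = 5.52
  Technical merit 100 × 0.24 = 24
  Innovation 98.5 × 0.13 = 12.805
  Presentation 86 × 0.24 = 20.64
Sum = 86.395
86.395 ≥ 86 → High Distinction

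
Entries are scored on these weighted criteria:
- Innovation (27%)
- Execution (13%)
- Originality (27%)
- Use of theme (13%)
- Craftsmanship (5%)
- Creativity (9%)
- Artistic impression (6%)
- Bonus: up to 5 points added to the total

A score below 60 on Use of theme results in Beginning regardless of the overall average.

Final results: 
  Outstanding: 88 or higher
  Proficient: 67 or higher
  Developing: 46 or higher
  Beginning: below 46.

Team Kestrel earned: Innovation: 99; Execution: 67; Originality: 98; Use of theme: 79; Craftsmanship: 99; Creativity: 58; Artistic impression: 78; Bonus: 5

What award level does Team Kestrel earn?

Outstanding

Use of theme score 79 ≥ 60: minimum met.
Weighted total:
  Innovation 99 × 0.27 = 26.73
  Execution 67 × 0.13 = 8.71
  Originality 98 × 0.27 = 26.46
  Use of theme 79 × 0.13 = 10.27
  Craftsmanship 99 × 0.05 = 4.95
  Creativity 58 × 0.09 = 5.22
  Artistic impression 78 × 0.06 = 4.68
Sum = 87.02
Bonus: 87.02 + 5 = 92.02
92.02 ≥ 88 → Outstanding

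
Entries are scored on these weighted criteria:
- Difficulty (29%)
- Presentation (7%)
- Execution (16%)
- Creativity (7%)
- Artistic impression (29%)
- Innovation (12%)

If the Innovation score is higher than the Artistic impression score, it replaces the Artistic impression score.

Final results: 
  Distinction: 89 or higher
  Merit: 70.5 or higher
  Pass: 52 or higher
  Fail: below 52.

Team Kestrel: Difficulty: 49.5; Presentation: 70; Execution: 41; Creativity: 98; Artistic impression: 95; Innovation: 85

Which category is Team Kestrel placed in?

Pass

Innovation (85) ≤ Artistic impression (95), so Artistic impression stays at 95.
Weighted total:
  Difficulty 49.5 × 0.29 = 14.355
  Presentation 70 × 0.07 = 4.9
  Execution 41 × 0.16 = 6.56
  Creativity 98 × 0.07 = 6.86
  Artistic impression 95 × 0.29 = 27.55
  Innovation 85 × 0.12 = 10.2
Sum = 70.425
70.425 is ≥ 52 and < 70.5 → Pass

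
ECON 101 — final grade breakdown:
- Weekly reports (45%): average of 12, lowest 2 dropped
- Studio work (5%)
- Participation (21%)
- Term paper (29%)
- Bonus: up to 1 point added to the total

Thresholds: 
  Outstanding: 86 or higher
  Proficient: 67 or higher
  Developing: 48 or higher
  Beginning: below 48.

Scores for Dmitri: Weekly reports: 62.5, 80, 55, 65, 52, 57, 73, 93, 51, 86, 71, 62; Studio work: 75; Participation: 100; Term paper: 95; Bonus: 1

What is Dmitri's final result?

Proficient

Weekly reports: drop 51, 52 → average of remaining 10 = 704.5/10 = 70.45
Weighted total:
  Weekly reports 70.45 × 0.45 = 31.7025
  Studio work 75 × 0.05 = 3.75
  Participation 100 × 0.21 = 21
  Term paper 95 × 0.29 = 27.55
Sum = 84.0025
Bonus: 84.0025 + 1 = 85.0025
85.0025 is ≥ 67 and < 86 → Proficient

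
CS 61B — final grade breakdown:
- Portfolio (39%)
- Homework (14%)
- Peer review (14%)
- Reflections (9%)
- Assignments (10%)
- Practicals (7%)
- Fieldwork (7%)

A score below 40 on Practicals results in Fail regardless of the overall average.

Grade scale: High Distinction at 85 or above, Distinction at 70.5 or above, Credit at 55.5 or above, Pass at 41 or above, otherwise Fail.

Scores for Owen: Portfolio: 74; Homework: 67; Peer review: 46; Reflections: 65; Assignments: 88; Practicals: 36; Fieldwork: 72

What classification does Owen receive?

Practicals score 36 < 40: minimum not met.
Weighted total:
  Portfolio 74 × 0.39 = 28.86
  Homework 67 × 0.14 = 9.38
  Peer review 46 × 0.14 = 6.44
  Reflections 65 × 0.09 = 5.85
  Assignments 88 × 0.1 = 8.8
  Practicals 36 × 0.07 = 2.52
  Fieldwork 72 × 0.07 = 5.04
Sum = 66.89
Because the Practicals minimum was not met, the result is Fail.

Fail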